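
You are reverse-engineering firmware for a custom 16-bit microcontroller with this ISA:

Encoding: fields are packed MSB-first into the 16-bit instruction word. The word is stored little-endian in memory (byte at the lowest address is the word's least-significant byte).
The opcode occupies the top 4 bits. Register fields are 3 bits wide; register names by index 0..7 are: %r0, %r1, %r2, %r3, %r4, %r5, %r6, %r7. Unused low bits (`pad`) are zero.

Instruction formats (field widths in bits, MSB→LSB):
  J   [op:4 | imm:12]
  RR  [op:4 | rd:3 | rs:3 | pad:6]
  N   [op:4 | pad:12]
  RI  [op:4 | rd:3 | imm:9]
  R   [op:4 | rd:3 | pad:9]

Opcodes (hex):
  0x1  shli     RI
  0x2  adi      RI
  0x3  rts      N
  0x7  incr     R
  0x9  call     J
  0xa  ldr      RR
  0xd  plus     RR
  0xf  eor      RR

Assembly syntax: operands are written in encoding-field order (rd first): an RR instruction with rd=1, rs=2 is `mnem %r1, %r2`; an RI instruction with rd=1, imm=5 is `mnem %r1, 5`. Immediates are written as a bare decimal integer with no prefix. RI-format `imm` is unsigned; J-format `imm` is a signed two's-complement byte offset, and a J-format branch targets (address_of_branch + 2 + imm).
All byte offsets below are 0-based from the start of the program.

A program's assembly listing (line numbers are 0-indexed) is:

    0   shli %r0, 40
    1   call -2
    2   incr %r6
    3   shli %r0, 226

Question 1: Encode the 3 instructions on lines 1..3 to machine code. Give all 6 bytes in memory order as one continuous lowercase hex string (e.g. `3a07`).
fe9f007ce210

line 1 (call): pack op=0x9:4|imm=-2:12 = 0x9ffe; little→ fe 9f
line 2 (incr): pack op=0x7:4|rd=6:3|pad=0:9 = 0x7c00; little→ 00 7c
line 3 (shli): pack op=0x1:4|rd=0:3|imm=226:9 = 0x10e2; little→ e2 10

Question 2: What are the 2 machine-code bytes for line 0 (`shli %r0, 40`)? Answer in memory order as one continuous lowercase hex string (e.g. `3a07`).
line 0 (shli): pack op=0x1:4|rd=0:3|imm=40:9 = 0x1028; little→ 28 10

2810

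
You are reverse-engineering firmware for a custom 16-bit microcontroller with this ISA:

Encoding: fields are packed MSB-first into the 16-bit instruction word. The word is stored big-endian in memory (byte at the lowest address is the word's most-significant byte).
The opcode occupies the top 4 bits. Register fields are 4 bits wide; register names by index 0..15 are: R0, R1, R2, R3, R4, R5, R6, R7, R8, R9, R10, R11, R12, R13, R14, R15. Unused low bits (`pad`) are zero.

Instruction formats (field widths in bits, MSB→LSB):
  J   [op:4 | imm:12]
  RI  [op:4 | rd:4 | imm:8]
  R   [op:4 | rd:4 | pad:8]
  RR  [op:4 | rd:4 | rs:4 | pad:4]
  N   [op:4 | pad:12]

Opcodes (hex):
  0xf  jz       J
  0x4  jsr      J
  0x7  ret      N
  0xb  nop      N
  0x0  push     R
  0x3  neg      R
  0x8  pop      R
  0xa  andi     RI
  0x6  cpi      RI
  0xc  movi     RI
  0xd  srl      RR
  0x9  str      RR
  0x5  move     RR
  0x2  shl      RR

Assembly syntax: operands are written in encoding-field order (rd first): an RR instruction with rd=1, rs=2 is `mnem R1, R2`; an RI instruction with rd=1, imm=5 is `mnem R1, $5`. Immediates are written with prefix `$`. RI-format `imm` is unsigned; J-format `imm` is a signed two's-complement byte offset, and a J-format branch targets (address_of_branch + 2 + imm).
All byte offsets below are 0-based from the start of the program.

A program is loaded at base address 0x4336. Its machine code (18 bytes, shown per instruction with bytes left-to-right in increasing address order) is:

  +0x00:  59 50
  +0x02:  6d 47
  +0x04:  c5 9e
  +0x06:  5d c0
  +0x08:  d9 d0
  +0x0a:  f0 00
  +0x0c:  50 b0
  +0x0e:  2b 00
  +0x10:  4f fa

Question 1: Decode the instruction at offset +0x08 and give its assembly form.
srl R9, R13

[08] d9 d0 → 0xd9d0
  op=0xd9d0>>12=0xd ⇒ srl (RR)
  rd: (w>>8)&0xf=0x9 → R9
  rs: (w>>4)&0xf=0xd → R13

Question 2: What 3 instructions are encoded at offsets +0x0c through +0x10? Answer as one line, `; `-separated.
move R0, R11; shl R11, R0; jsr $-6

+0x0c: 50 b0 ⇒ word 0x50b0 (big)
  top 4b → 0x5 → move [RR]
  rd: (w>>8)&0xf=0x0 → R0
  rs: (w>>4)&0xf=0xb → R11
+0x0e: 2b 00 ⇒ word 0x2b00 (big)
  top 4b → 0x2 → shl [RR]
  rd: (w>>8)&0xf=0xb → R11
  rs: (w>>4)&0xf=0x0 → R0
+0x10: 4f fa ⇒ word 0x4ffa (big)
  top 4b → 0x4 → jsr [J]
  imm: (w>>0)&0xfff=0xffa (s12→-6) → $-6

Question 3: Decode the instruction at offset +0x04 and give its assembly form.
movi R5, $158

[04] c5 9e → 0xc59e
  opcode bits[15:12]=0xc: movi/RI
  rd: (w>>8)&0xf=0x5 → R5
  imm: (w>>0)&0xff=0x9e → $158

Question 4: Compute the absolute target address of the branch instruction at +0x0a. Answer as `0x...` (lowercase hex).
@+0a  big-endian(f0 00) = 0xf000
  top 4b → 0xf → jz [J]
  imm: (w>>0)&0xfff=0x0 → $0
  target = base 0x4336 + off 0x0a + 2 + imm 0 = 0x4342

0x4342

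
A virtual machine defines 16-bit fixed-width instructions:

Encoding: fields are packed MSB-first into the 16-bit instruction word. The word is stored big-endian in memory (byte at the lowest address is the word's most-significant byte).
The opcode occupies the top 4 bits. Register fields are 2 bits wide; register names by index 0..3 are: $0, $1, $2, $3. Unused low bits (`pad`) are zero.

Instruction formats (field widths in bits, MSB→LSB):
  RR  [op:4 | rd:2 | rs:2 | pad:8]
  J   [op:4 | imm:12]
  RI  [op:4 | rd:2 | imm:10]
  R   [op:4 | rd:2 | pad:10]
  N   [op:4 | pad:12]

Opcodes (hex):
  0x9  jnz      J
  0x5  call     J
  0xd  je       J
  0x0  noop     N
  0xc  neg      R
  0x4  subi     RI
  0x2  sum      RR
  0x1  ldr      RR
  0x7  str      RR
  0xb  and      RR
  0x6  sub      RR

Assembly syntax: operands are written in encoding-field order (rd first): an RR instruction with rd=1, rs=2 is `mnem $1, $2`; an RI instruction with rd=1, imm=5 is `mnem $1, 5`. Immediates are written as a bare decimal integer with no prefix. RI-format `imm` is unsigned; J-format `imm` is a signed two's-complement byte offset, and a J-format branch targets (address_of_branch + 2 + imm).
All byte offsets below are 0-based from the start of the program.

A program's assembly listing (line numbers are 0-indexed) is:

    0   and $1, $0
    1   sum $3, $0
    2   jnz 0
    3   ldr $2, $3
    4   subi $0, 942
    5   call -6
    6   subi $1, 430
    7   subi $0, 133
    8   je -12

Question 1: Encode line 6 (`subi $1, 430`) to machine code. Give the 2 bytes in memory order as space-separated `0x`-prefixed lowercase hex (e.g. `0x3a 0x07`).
6. subi fields op=0x4:4|rd=1:2|imm=430:10 → word 45aeh → 45 ae

0x45 0xae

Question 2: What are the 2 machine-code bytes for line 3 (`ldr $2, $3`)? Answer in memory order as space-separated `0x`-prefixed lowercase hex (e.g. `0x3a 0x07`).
0x1b 0x00

3. ldr fields op=0x1:4|rd=2:2|rs=3:2|pad=0:8 → word 1b00h → 1b 00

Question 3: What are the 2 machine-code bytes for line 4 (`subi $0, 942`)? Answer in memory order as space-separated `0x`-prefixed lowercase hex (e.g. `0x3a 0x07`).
L4: subi op=0x4:4|rd=0:2|imm=942:10 ⇒ 0x43ae ⇒ big 43 ae

0x43 0xae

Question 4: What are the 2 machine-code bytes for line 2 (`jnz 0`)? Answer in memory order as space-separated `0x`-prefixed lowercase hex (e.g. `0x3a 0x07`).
0x90 0x00

L2: jnz op=0x9:4|imm=0:12 ⇒ 0x9000 ⇒ big 90 00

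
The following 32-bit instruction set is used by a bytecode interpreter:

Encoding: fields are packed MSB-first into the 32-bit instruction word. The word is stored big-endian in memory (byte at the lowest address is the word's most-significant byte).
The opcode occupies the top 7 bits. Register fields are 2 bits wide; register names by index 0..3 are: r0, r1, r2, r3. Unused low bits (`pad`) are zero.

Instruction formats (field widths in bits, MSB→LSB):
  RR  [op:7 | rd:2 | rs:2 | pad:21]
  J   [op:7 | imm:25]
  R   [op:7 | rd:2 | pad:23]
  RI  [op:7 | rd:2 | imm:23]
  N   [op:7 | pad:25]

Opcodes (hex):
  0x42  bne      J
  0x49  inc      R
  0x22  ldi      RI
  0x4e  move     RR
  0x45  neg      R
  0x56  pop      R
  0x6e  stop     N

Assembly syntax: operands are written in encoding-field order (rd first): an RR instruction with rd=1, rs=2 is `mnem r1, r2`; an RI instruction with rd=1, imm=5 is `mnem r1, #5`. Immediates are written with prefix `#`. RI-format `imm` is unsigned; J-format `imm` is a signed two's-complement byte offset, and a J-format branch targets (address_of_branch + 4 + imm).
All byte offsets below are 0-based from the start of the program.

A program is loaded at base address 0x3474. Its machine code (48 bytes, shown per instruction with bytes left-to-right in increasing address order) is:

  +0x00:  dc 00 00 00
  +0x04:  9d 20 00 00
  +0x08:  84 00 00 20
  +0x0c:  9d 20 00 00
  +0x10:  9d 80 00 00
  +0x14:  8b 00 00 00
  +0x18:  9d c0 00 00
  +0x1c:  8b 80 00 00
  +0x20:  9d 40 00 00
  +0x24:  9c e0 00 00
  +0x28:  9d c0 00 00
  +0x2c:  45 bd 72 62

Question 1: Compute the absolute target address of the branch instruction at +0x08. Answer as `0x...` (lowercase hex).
0x34a0

[08] 84 00 00 20 → 0x84000020
  op=0x84000020>>25=0x42 ⇒ bne (J)
  [24:0] imm=32 = #32
  target = base 0x3474 + off 0x08 + 4 + imm 32 = 0x34a0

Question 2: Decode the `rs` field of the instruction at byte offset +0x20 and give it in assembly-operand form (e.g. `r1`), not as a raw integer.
r2

off 0x20: read 9d 40 00 00 as big → 0x9d400000
  op=0x9d400000>>25=0x4e ⇒ move (RR)
  [24:23] rd=2 = r2
  [22:21] rs=2 = r2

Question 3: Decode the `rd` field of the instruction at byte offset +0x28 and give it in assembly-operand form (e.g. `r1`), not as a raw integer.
r3

@+28  big-endian(9d c0 00 00) = 0x9dc00000
  op=0x9dc00000>>25=0x4e ⇒ move (RR)
  rd: (w>>23)&0x3=0x3 → r3
  rs: (w>>21)&0x3=0x2 → r2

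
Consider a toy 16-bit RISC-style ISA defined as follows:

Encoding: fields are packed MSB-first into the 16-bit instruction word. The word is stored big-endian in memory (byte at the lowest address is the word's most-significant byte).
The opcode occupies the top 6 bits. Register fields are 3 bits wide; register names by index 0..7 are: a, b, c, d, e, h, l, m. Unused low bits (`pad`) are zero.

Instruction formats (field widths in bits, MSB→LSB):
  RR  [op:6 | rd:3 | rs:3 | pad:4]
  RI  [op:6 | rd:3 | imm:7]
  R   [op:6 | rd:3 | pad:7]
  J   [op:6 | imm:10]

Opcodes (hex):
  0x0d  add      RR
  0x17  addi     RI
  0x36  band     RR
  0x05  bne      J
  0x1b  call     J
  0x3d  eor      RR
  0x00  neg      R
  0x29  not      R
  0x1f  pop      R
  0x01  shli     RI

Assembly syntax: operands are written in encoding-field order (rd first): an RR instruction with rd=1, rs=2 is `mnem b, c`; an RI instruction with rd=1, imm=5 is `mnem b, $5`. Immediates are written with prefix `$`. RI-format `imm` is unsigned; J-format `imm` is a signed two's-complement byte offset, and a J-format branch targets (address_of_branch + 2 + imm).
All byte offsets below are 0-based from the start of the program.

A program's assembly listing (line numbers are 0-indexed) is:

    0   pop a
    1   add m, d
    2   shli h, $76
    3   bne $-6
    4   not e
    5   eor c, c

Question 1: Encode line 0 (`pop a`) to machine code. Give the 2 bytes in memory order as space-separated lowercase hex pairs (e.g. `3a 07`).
0. pop fields op=0x1f:6|rd=0:3|pad=0:7 → word 7c00h → 7c 00

7c 00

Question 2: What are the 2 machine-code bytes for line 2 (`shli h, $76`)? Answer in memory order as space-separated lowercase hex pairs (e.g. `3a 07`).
06 cc

line 2 (shli): pack op=0x1:6|rd=5:3|imm=76:7 = 0x06cc; big→ 06 cc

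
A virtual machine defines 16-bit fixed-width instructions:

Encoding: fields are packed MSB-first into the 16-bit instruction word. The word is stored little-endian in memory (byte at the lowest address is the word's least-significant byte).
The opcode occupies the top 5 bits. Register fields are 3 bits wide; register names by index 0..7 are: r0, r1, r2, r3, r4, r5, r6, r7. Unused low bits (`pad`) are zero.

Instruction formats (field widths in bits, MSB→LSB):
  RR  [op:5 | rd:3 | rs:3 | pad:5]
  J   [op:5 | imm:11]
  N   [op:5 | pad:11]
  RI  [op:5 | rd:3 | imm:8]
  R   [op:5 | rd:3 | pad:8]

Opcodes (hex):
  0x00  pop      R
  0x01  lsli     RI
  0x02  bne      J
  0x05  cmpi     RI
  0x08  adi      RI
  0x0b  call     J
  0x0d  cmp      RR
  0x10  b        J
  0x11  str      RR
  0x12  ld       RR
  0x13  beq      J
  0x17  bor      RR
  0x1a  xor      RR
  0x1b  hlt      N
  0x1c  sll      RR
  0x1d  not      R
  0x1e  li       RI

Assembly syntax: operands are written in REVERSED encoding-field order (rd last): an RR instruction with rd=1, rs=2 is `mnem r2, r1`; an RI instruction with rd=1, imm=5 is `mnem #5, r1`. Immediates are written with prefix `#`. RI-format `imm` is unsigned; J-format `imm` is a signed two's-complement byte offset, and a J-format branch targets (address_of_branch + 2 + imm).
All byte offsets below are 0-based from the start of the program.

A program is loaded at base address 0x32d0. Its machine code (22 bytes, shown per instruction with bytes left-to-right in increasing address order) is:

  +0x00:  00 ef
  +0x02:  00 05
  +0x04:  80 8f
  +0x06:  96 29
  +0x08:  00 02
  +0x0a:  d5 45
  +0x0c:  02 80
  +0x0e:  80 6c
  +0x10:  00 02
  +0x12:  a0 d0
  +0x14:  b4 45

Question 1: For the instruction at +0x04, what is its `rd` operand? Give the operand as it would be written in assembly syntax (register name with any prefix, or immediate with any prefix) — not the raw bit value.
off 0x04: read 80 8f as little → 0x8f80
  op=0x8f80>>11=0x11 ⇒ str (RR)
  rd: (w>>8)&0x7=0x7 → r7
  rs: (w>>5)&0x7=0x4 → r4

r7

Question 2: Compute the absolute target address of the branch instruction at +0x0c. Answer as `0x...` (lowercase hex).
[0c] 02 80 → 0x8002
  op=0x8002>>11=0x10 ⇒ b (J)
  imm@[10:0]=0x2 ⇒ #2
  target = base 0x32d0 + off 0x0c + 2 + imm 2 = 0x32e0

0x32e0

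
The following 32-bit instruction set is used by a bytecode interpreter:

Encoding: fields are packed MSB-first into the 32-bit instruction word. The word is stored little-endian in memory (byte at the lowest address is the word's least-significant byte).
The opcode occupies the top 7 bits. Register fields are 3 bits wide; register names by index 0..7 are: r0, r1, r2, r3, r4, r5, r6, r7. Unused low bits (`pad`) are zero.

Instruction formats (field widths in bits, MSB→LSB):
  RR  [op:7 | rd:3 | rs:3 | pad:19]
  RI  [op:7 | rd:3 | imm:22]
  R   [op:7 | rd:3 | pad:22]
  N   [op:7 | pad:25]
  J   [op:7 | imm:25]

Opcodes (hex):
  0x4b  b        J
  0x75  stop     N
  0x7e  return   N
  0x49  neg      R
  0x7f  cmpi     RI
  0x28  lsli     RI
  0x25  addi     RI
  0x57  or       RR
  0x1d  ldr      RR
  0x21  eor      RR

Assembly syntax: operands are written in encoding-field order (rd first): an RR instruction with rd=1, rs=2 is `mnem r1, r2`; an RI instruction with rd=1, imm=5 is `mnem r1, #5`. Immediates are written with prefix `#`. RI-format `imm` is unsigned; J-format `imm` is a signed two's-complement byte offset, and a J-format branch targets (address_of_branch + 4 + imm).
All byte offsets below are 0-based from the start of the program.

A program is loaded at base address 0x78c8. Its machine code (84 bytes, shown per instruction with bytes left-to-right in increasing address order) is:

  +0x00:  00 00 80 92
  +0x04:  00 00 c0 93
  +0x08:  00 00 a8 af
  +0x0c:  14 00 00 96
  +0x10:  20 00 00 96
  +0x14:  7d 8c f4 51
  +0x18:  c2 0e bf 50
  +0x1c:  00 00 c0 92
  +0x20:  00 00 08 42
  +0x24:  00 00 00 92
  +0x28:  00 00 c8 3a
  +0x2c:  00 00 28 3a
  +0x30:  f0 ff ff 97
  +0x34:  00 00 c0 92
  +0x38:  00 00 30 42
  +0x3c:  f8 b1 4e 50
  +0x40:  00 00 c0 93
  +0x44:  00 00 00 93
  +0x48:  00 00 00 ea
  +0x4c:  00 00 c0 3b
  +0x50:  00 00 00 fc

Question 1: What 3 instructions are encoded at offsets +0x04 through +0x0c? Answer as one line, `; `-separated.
@+04  little-endian(00 00 c0 93) = 0x93c00000
  op=0x93c00000>>25=0x49 ⇒ neg (R)
  rd@[24:22]=0x7 ⇒ r7
@+08  little-endian(00 00 a8 af) = 0xafa80000
  op=0xafa80000>>25=0x57 ⇒ or (RR)
  rd@[24:22]=0x6 ⇒ r6
  rs@[21:19]=0x5 ⇒ r5
@+0c  little-endian(14 00 00 96) = 0x96000014
  op=0x96000014>>25=0x4b ⇒ b (J)
  imm@[24:0]=0x14 ⇒ #20

neg r7; or r6, r5; b #20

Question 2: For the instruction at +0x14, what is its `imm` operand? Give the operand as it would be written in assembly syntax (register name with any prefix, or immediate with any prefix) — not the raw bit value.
off 0x14: read 7d 8c f4 51 as little → 0x51f48c7d
  opcode bits[31:25]=0x28: lsli/RI
  rd@[24:22]=0x7 ⇒ r7
  imm@[21:0]=0x348c7d ⇒ #3443837

#3443837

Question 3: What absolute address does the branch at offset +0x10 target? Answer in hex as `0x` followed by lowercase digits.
[10] 20 00 00 96 → 0x96000020
  top 7b → 0x4b → b [J]
  [24:0] imm=32 = #32
  target = base 0x78c8 + off 0x10 + 4 + imm 32 = 0x78fc

0x78fc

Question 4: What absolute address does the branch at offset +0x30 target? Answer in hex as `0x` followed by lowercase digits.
off 0x30: read f0 ff ff 97 as little → 0x97fffff0
  top 7b → 0x4b → b [J]
  imm: (w>>0)&0x1ffffff=0x1fffff0 (s25→-16) → #-16
  target = base 0x78c8 + off 0x30 + 4 + imm -16 = 0x78ec

0x78ec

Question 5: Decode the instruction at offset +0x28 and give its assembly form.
ldr r3, r1

+0x28: 00 00 c8 3a ⇒ word 0x3ac80000 (little)
  opcode bits[31:25]=0x1d: ldr/RR
  rd: (w>>22)&0x7=0x3 → r3
  rs: (w>>19)&0x7=0x1 → r1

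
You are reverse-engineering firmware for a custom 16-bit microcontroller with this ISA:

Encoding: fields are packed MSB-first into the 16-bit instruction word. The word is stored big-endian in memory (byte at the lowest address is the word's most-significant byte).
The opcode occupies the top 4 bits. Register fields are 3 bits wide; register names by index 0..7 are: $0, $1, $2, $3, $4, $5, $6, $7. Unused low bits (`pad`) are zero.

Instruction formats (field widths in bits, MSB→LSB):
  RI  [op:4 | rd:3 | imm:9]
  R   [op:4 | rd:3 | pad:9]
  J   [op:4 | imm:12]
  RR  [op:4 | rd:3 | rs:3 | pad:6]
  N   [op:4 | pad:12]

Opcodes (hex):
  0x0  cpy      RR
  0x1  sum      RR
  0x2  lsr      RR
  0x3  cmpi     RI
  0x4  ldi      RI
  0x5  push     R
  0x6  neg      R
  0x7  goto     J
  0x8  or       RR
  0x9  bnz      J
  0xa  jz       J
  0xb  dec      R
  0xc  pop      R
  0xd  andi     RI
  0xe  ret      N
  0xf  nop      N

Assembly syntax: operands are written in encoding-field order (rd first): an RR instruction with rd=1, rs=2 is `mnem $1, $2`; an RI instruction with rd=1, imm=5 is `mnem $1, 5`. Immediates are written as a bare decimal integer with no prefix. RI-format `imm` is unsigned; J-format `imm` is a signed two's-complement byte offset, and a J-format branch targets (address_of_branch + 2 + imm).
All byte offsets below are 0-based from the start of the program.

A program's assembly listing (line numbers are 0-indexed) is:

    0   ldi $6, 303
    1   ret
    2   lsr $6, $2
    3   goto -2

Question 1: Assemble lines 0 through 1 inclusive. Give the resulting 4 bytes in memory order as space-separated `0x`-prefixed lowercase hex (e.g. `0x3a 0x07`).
line 0 (ldi): pack op=0x4:4|rd=6:3|imm=303:9 = 0x4d2f; big→ 4d 2f
line 1 (ret): pack op=0xe:4|pad=0:12 = 0xe000; big→ e0 00

0x4d 0x2f 0xe0 0x00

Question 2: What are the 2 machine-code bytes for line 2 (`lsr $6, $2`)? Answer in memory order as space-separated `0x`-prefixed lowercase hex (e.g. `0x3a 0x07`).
0x2c 0x80

line 2 (lsr): pack op=0x2:4|rd=6:3|rs=2:3|pad=0:6 = 0x2c80; big→ 2c 80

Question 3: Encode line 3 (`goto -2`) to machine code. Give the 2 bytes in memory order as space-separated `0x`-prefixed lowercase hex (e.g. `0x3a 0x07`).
0x7f 0xfe

L3: goto op=0x7:4|imm=-2:12 ⇒ 0x7ffe ⇒ big 7f fe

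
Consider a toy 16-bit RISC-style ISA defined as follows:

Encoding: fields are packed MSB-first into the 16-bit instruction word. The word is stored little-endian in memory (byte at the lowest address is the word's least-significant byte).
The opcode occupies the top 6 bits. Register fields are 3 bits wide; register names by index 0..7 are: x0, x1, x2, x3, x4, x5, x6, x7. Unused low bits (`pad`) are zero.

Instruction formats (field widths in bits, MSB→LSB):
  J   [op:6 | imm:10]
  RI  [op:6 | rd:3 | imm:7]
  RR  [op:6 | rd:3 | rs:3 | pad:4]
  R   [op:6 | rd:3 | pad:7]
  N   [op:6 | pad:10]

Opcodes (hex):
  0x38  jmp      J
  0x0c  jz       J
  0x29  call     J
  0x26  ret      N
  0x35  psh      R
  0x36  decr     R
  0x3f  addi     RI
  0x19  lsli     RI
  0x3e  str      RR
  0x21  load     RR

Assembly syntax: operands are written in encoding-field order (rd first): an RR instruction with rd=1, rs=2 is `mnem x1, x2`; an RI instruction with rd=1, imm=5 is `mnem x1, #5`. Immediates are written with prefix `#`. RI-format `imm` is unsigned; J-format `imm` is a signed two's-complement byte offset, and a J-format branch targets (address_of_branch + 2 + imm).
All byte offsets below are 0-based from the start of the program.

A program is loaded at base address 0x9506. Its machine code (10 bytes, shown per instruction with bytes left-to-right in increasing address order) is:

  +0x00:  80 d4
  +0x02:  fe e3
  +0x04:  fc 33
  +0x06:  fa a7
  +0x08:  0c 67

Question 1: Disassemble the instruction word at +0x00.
psh x1

@+00  little-endian(80 d4) = 0xd480
  opcode bits[15:10]=0x35: psh/R
  rd@[9:7]=0x1 ⇒ x1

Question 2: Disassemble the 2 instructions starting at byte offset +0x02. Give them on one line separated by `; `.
jmp #-2; jz #-4

@+02  little-endian(fe e3) = 0xe3fe
  opcode bits[15:10]=0x38: jmp/J
  imm: (w>>0)&0x3ff=0x3fe (s10→-2) → #-2
@+04  little-endian(fc 33) = 0x33fc
  opcode bits[15:10]=0xc: jz/J
  imm: (w>>0)&0x3ff=0x3fc (s10→-4) → #-4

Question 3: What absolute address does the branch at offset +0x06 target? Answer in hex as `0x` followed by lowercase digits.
+0x06: fa a7 ⇒ word 0xa7fa (little)
  top 6b → 0x29 → call [J]
  imm: (w>>0)&0x3ff=0x3fa (s10→-6) → #-6
  target = base 0x9506 + off 0x06 + 2 + imm -6 = 0x9508

0x9508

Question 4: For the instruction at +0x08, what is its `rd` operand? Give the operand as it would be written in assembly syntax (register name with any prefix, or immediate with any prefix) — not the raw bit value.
@+08  little-endian(0c 67) = 0x670c
  op=0x670c>>10=0x19 ⇒ lsli (RI)
  rd@[9:7]=0x6 ⇒ x6
  imm@[6:0]=0xc ⇒ #12

x6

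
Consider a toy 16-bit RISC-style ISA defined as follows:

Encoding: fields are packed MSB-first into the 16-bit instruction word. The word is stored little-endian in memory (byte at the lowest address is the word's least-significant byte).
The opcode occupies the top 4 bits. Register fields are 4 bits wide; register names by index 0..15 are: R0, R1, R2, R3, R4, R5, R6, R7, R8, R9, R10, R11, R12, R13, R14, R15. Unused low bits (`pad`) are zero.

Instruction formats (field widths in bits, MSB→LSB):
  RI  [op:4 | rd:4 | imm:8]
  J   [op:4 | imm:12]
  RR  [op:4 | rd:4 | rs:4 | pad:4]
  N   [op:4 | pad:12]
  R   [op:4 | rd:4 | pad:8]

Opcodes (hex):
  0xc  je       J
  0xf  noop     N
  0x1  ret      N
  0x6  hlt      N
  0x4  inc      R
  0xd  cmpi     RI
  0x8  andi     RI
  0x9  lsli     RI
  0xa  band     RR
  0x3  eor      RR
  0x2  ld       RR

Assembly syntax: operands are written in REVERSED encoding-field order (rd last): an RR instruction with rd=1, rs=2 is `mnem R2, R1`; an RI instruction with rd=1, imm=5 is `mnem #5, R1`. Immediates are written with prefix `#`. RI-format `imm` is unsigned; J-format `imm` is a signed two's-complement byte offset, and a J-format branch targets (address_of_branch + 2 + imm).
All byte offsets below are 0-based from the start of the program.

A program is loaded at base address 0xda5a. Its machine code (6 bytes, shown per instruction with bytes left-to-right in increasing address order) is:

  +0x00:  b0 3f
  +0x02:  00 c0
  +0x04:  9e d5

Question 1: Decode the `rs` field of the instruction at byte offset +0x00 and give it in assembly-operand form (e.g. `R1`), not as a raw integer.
off 0x00: read b0 3f as little → 0x3fb0
  op=0x3fb0>>12=0x3 ⇒ eor (RR)
  rd@[11:8]=0xf ⇒ R15
  rs@[7:4]=0xb ⇒ R11

R11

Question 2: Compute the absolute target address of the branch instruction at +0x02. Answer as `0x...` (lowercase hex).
0xda5e

+0x02: 00 c0 ⇒ word 0xc000 (little)
  top 4b → 0xc → je [J]
  imm: (w>>0)&0xfff=0x0 → #0
  target = base 0xda5a + off 0x02 + 2 + imm 0 = 0xda5e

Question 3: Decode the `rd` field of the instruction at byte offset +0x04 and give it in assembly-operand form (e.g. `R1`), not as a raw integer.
+0x04: 9e d5 ⇒ word 0xd59e (little)
  top 4b → 0xd → cmpi [RI]
  rd@[11:8]=0x5 ⇒ R5
  imm@[7:0]=0x9e ⇒ #158

R5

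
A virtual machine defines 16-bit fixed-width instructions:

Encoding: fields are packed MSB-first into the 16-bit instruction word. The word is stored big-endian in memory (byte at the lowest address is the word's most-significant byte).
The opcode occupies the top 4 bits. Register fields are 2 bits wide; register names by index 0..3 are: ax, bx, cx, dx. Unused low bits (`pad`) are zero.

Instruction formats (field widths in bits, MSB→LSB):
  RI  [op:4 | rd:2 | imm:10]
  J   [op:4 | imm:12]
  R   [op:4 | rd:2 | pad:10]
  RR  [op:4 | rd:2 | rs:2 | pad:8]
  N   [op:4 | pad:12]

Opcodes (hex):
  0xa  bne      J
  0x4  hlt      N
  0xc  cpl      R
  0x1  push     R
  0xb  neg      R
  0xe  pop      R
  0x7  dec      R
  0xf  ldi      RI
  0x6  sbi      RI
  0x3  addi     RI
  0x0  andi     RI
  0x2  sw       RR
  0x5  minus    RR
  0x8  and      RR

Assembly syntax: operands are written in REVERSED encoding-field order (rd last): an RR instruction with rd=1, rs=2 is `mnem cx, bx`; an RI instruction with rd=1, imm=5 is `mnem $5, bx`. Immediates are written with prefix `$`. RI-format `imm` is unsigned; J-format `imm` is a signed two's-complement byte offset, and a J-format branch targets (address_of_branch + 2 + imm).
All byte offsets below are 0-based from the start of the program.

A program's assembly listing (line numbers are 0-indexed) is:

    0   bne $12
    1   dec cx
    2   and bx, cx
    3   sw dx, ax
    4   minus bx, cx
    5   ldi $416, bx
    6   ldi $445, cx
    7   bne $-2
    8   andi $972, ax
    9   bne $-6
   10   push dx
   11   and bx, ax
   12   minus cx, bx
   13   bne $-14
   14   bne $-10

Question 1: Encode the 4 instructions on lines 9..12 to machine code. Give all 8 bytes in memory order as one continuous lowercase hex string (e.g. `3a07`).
affa1c0081005600

9. bne fields op=0xa:4|imm=-6:12 → word affah → af fa
10. push fields op=0x1:4|rd=3:2|pad=0:10 → word 1c00h → 1c 00
11. and fields op=0x8:4|rd=0:2|rs=1:2|pad=0:8 → word 8100h → 81 00
12. minus fields op=0x5:4|rd=1:2|rs=2:2|pad=0:8 → word 5600h → 56 00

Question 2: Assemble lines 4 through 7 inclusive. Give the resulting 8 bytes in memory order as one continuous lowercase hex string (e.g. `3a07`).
line 4 (minus): pack op=0x5:4|rd=2:2|rs=1:2|pad=0:8 = 0x5900; big→ 59 00
line 5 (ldi): pack op=0xf:4|rd=1:2|imm=416:10 = 0xf5a0; big→ f5 a0
line 6 (ldi): pack op=0xf:4|rd=2:2|imm=445:10 = 0xf9bd; big→ f9 bd
line 7 (bne): pack op=0xa:4|imm=-2:12 = 0xaffe; big→ af fe

5900f5a0f9bdaffe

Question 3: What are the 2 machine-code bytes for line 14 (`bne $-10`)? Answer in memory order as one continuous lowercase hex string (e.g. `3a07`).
aff6

14. bne fields op=0xa:4|imm=-10:12 → word aff6h → af f6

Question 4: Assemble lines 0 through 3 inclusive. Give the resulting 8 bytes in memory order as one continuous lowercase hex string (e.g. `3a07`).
a00c780089002300

0. bne fields op=0xa:4|imm=12:12 → word a00ch → a0 0c
1. dec fields op=0x7:4|rd=2:2|pad=0:10 → word 7800h → 78 00
2. and fields op=0x8:4|rd=2:2|rs=1:2|pad=0:8 → word 8900h → 89 00
3. sw fields op=0x2:4|rd=0:2|rs=3:2|pad=0:8 → word 2300h → 23 00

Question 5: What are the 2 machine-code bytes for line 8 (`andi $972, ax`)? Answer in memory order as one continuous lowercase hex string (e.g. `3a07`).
line 8 (andi): pack op=0x0:4|rd=0:2|imm=972:10 = 0x03cc; big→ 03 cc

03cc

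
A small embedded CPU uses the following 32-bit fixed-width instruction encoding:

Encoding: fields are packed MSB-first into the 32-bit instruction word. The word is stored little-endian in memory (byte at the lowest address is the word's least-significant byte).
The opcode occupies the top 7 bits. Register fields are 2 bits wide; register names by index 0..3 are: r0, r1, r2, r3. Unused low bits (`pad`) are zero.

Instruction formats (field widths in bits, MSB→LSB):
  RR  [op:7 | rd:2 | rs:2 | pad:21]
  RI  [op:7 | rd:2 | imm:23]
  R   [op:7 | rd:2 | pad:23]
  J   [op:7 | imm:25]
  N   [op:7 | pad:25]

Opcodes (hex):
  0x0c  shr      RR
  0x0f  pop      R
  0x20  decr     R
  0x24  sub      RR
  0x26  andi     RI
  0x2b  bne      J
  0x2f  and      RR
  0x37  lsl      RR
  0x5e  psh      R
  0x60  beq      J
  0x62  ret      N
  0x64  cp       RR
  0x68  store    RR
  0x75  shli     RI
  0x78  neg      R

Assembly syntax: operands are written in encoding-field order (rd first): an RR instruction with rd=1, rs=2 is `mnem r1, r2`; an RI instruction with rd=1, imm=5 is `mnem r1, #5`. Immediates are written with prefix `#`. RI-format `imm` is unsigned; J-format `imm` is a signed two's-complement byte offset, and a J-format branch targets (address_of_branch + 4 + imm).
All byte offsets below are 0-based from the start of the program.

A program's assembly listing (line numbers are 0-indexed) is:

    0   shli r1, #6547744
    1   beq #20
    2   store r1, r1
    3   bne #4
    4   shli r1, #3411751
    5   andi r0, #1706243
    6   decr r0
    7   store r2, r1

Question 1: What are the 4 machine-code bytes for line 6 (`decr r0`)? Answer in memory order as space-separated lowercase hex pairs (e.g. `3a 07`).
L6: decr op=0x20:7|rd=0:2|pad=0:23 ⇒ 0x40000000 ⇒ little 00 00 00 40

00 00 00 40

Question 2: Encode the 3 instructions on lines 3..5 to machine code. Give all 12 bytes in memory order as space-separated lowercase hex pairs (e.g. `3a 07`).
line 3 (bne): pack op=0x2b:7|imm=4:25 = 0x56000004; little→ 04 00 00 56
line 4 (shli): pack op=0x75:7|rd=1:2|imm=3411751:23 = 0xeab40f27; little→ 27 0f b4 ea
line 5 (andi): pack op=0x26:7|rd=0:2|imm=1706243:23 = 0x4c1a0903; little→ 03 09 1a 4c

04 00 00 56 27 0f b4 ea 03 09 1a 4c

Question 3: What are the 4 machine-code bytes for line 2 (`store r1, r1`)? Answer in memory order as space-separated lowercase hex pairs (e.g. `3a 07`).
00 00 a0 d0

line 2 (store): pack op=0x68:7|rd=1:2|rs=1:2|pad=0:21 = 0xd0a00000; little→ 00 00 a0 d0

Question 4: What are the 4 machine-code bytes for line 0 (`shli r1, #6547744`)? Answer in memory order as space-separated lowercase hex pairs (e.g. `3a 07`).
line 0 (shli): pack op=0x75:7|rd=1:2|imm=6547744:23 = 0xeae3e920; little→ 20 e9 e3 ea

20 e9 e3 ea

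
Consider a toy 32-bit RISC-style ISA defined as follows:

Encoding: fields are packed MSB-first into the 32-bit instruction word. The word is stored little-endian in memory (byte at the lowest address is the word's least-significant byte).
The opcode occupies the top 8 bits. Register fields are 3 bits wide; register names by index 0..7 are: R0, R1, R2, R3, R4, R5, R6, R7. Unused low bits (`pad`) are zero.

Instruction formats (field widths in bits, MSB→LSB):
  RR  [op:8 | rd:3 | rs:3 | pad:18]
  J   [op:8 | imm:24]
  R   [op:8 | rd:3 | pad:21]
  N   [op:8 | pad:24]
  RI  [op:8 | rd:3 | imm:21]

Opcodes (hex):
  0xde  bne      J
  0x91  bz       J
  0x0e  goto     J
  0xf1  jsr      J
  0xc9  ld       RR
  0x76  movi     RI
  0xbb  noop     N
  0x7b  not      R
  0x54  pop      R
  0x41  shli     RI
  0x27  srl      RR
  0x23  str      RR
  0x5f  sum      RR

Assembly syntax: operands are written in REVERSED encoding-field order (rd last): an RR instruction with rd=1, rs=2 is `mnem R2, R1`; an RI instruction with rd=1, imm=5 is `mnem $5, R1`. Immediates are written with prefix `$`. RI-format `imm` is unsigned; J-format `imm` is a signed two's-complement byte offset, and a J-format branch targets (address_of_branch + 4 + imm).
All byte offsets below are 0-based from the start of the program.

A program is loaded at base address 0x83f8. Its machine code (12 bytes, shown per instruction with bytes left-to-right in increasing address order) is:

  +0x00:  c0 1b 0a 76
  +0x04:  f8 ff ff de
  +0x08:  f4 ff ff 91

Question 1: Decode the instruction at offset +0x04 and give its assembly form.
off 0x04: read f8 ff ff de as little → 0xdefffff8
  top 8b → 0xde → bne [J]
  imm@[23:0]=0xfffff8 (s24→-8) ⇒ $-8

bne $-8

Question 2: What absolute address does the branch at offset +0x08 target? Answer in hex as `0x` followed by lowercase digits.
off 0x08: read f4 ff ff 91 as little → 0x91fffff4
  op=0x91fffff4>>24=0x91 ⇒ bz (J)
  imm@[23:0]=0xfffff4 (s24→-12) ⇒ $-12
  target = base 0x83f8 + off 0x08 + 4 + imm -12 = 0x83f8

0x83f8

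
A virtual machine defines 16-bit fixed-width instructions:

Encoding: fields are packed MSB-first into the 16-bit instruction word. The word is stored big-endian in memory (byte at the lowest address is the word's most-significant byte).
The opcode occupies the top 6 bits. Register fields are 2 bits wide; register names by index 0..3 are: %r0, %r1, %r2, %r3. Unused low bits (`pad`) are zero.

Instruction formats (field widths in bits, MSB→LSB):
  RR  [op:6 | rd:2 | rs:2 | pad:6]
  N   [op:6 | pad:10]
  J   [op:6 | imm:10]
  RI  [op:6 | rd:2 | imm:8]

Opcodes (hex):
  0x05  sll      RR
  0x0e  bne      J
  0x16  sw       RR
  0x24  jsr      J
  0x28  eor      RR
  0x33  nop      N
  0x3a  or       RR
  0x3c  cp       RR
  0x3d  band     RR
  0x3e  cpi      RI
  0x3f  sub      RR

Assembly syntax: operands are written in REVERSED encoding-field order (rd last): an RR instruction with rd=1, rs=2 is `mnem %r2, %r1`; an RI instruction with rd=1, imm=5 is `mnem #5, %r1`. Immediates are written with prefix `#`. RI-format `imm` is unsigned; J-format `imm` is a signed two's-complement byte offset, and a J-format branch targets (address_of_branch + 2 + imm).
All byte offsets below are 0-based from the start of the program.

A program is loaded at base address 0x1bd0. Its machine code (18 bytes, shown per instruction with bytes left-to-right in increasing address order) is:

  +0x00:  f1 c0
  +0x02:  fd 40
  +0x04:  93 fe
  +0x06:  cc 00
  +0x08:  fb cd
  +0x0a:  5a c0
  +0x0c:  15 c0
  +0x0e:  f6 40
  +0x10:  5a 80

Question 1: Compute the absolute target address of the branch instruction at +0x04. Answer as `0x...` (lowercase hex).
@+04  big-endian(93 fe) = 0x93fe
  op=0x93fe>>10=0x24 ⇒ jsr (J)
  imm@[9:0]=0x3fe (s10→-2) ⇒ #-2
  target = base 0x1bd0 + off 0x04 + 2 + imm -2 = 0x1bd4

0x1bd4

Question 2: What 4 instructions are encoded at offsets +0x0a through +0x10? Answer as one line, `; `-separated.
+0x0a: 5a c0 ⇒ word 0x5ac0 (big)
  opcode bits[15:10]=0x16: sw/RR
  [9:8] rd=2 = %r2
  [7:6] rs=3 = %r3
+0x0c: 15 c0 ⇒ word 0x15c0 (big)
  opcode bits[15:10]=0x5: sll/RR
  [9:8] rd=1 = %r1
  [7:6] rs=3 = %r3
+0x0e: f6 40 ⇒ word 0xf640 (big)
  opcode bits[15:10]=0x3d: band/RR
  [9:8] rd=2 = %r2
  [7:6] rs=1 = %r1
+0x10: 5a 80 ⇒ word 0x5a80 (big)
  opcode bits[15:10]=0x16: sw/RR
  [9:8] rd=2 = %r2
  [7:6] rs=2 = %r2

sw %r3, %r2; sll %r3, %r1; band %r1, %r2; sw %r2, %r2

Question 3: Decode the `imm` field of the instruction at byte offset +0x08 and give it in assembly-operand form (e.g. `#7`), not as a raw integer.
[08] fb cd → 0xfbcd
  op=0xfbcd>>10=0x3e ⇒ cpi (RI)
  rd: (w>>8)&0x3=0x3 → %r3
  imm: (w>>0)&0xff=0xcd → #205

#205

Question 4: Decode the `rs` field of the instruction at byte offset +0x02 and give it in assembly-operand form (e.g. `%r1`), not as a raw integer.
off 0x02: read fd 40 as big → 0xfd40
  top 6b → 0x3f → sub [RR]
  [9:8] rd=1 = %r1
  [7:6] rs=1 = %r1

%r1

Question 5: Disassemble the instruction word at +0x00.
cp %r3, %r1

[00] f1 c0 → 0xf1c0
  op=0xf1c0>>10=0x3c ⇒ cp (RR)
  rd: (w>>8)&0x3=0x1 → %r1
  rs: (w>>6)&0x3=0x3 → %r3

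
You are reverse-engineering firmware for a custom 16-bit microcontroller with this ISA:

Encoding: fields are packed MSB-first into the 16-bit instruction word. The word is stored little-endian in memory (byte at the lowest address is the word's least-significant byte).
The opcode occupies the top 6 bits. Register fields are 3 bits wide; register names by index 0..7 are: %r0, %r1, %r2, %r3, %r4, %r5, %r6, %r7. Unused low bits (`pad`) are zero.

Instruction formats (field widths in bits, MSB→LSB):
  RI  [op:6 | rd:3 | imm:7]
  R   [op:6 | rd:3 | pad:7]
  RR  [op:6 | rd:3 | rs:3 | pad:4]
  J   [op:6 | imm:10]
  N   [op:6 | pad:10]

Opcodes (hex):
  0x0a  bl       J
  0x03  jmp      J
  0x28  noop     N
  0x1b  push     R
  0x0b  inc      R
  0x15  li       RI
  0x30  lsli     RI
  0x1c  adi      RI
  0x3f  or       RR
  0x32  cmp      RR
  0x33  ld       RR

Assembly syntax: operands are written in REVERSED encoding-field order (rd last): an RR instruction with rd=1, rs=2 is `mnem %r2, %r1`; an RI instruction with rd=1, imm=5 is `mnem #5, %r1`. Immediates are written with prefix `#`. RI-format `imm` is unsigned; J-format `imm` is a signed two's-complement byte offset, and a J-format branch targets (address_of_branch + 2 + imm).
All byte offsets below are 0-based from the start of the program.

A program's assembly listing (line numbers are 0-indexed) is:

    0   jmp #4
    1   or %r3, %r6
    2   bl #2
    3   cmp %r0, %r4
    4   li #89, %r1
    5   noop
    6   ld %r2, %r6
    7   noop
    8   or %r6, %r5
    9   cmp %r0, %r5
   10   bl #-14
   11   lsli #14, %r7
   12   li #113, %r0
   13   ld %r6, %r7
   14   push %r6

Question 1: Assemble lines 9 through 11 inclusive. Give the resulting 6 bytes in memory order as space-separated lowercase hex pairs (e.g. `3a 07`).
line 9 (cmp): pack op=0x32:6|rd=5:3|rs=0:3|pad=0:4 = 0xca80; little→ 80 ca
line 10 (bl): pack op=0xa:6|imm=-14:10 = 0x2bf2; little→ f2 2b
line 11 (lsli): pack op=0x30:6|rd=7:3|imm=14:7 = 0xc38e; little→ 8e c3

80 ca f2 2b 8e c3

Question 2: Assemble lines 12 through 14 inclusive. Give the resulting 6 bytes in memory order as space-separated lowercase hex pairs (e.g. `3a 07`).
12. li fields op=0x15:6|rd=0:3|imm=113:7 → word 5471h → 71 54
13. ld fields op=0x33:6|rd=7:3|rs=6:3|pad=0:4 → word cfe0h → e0 cf
14. push fields op=0x1b:6|rd=6:3|pad=0:7 → word 6f00h → 00 6f

71 54 e0 cf 00 6f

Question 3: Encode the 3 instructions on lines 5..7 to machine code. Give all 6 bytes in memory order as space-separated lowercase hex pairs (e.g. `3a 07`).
00 a0 20 cf 00 a0

L5: noop op=0x28:6|pad=0:10 ⇒ 0xa000 ⇒ little 00 a0
L6: ld op=0x33:6|rd=6:3|rs=2:3|pad=0:4 ⇒ 0xcf20 ⇒ little 20 cf
L7: noop op=0x28:6|pad=0:10 ⇒ 0xa000 ⇒ little 00 a0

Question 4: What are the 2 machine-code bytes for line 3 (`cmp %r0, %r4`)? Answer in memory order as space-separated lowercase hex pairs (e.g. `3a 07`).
00 ca

3. cmp fields op=0x32:6|rd=4:3|rs=0:3|pad=0:4 → word ca00h → 00 ca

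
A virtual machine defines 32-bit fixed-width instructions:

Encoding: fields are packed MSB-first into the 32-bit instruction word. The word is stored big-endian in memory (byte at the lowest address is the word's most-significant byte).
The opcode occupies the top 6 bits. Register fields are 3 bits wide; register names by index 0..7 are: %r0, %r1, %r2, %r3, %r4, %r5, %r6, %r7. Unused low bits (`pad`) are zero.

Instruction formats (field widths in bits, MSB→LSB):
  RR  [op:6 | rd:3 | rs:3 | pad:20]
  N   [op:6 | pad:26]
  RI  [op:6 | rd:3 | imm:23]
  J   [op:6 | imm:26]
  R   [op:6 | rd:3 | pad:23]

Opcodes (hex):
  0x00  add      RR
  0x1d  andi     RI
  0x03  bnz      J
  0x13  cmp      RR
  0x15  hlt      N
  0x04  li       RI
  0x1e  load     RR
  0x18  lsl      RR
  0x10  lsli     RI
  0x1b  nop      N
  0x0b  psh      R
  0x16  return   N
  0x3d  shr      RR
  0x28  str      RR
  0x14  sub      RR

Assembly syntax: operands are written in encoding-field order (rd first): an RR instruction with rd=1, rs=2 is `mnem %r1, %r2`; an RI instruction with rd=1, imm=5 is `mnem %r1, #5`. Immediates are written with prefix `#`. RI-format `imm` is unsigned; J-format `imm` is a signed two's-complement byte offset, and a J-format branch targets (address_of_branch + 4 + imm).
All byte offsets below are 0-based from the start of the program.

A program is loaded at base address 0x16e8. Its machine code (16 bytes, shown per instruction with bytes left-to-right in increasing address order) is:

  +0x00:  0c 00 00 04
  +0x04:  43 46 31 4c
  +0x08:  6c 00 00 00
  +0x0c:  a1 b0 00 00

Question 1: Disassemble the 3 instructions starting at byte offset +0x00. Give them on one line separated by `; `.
bnz #4; lsli %r6, #4600140; nop

off 0x00: read 0c 00 00 04 as big → 0x0c000004
  op=0x0c000004>>26=0x3 ⇒ bnz (J)
  imm: (w>>0)&0x3ffffff=0x4 → #4
off 0x04: read 43 46 31 4c as big → 0x4346314c
  op=0x4346314c>>26=0x10 ⇒ lsli (RI)
  rd: (w>>23)&0x7=0x6 → %r6
  imm: (w>>0)&0x7fffff=0x46314c → #4600140
off 0x08: read 6c 00 00 00 as big → 0x6c000000
  op=0x6c000000>>26=0x1b ⇒ nop (N)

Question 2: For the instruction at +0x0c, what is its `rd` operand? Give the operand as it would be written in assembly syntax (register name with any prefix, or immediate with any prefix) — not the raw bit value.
+0x0c: a1 b0 00 00 ⇒ word 0xa1b00000 (big)
  top 6b → 0x28 → str [RR]
  [25:23] rd=3 = %r3
  [22:20] rs=3 = %r3

%r3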